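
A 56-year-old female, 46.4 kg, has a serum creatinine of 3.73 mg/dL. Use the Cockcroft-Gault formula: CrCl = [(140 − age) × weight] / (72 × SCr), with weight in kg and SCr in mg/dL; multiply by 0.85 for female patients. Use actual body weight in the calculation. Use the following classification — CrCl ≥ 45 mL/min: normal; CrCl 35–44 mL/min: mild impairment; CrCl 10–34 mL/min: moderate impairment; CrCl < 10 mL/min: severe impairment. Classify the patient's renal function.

moderate impairment

CrCl = (140 − 56) × 46.4 / (72 × 3.73) × 0.85 = 3897.6 / 268.56 × 0.85 ≈ 12.3 mL/min
12 mL/min falls in the 'moderate impairment' range.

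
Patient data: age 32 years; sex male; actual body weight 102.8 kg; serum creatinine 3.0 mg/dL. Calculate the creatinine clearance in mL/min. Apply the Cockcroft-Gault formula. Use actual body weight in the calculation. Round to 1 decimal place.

51.4 mL/min

CrCl = (140 − 32) × 102.8 / (72 × 3) = 11102.4 / 216.00 ≈ 51.4 mL/min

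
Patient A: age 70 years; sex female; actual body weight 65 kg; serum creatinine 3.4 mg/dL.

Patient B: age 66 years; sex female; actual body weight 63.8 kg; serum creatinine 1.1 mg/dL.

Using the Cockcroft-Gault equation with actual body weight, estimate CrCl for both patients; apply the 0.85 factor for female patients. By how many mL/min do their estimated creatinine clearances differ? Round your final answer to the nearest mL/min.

Patient A: CrCl = (140 − 70) × 65 / (72 × 3.4) × 0.85 = 4550.0 / 244.80 × 0.85 ≈ 15.8 mL/min
Patient B: CrCl = (140 − 66) × 63.8 / (72 × 1.1) × 0.85 = 4721.2 / 79.20 × 0.85 ≈ 50.7 mL/min
|15.8 − 50.7| = 34.9 mL/min

35 mL/min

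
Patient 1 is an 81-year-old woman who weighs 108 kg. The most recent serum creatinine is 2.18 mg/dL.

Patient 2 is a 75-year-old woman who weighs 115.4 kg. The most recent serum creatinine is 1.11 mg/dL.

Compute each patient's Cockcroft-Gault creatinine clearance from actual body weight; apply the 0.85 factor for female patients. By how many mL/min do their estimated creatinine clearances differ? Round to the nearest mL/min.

45 mL/min

Patient 1: CrCl = (140 − 81) × 108 / (72 × 2.18) × 0.85 = 6372.0 / 156.96 × 0.85 ≈ 34.5 mL/min
Patient 2: CrCl = (140 − 75) × 115.4 / (72 × 1.11) × 0.85 = 7501.0 / 79.92 × 0.85 ≈ 79.8 mL/min
|34.5 − 79.8| = 45.3 mL/min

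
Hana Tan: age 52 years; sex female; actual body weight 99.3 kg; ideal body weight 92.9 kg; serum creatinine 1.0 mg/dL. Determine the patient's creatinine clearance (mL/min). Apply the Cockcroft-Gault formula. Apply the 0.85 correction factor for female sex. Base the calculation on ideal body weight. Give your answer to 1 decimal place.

96.5 mL/min

CrCl = (140 − 52) × 92.9 / (72 × 1) × 0.85 = 8175.2 / 72.00 × 0.85 ≈ 96.5 mL/min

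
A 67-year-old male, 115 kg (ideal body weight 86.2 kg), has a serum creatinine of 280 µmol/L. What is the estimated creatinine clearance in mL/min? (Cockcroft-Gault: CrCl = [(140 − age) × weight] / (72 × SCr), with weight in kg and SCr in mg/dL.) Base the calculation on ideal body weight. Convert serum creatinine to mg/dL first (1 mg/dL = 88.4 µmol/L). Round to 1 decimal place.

SCr = 280 / 88.4 = 3.167 mg/dL
CrCl = (140 − 67) × 86.2 / (72 × 3.167) = 6292.6 / 228.02 ≈ 27.6 mL/min

27.6 mL/min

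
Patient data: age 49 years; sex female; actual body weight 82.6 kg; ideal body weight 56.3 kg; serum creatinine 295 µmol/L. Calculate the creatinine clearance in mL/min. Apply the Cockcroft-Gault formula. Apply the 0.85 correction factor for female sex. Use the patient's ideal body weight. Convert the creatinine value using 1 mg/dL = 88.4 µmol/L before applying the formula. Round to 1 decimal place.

18.1 mL/min

SCr = 295 / 88.4 = 3.337 mg/dL
CrCl = (140 − 49) × 56.3 / (72 × 3.337) × 0.85 = 5123.3 / 240.26 × 0.85 ≈ 18.1 mL/min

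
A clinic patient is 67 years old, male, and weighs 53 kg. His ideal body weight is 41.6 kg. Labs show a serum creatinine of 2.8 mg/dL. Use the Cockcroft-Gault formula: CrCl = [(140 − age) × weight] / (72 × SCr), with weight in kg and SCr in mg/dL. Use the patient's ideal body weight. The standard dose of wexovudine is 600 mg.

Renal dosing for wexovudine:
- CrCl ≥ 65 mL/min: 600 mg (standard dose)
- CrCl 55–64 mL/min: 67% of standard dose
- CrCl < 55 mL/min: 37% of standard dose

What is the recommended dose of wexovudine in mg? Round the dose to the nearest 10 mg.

CrCl = (140 − 67) × 41.6 / (72 × 2.8) = 3036.8 / 201.60 ≈ 15.1 mL/min
CrCl ≈ 15 mL/min → bracket < 55 mL/min.
37% of 600 mg = 222 mg → 220 mg

220 mg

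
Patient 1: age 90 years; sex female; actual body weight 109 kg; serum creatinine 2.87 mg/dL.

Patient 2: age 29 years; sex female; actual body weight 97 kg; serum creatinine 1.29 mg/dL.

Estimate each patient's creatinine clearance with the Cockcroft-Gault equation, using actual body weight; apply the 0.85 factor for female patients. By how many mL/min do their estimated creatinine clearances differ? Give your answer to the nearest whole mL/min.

76 mL/min

Patient 1: CrCl = (140 − 90) × 109 / (72 × 2.87) × 0.85 = 5450.0 / 206.64 × 0.85 ≈ 22.4 mL/min
Patient 2: CrCl = (140 − 29) × 97 / (72 × 1.29) × 0.85 = 10767.0 / 92.88 × 0.85 ≈ 98.5 mL/min
|22.4 − 98.5| = 76.1 mL/min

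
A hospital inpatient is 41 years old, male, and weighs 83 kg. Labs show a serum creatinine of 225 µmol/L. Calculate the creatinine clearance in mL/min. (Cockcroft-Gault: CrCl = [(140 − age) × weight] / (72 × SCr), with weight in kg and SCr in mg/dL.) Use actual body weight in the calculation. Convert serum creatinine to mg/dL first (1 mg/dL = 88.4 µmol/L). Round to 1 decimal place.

44.8 mL/min

SCr = 225 / 88.4 = 2.545 mg/dL
CrCl = (140 − 41) × 83 / (72 × 2.545) = 8217.0 / 183.24 ≈ 44.8 mL/min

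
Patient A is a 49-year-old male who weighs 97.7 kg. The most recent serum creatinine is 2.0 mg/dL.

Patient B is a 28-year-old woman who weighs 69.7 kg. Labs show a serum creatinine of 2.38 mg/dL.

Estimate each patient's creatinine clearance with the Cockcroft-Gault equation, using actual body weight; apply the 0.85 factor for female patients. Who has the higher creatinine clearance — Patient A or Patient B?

Patient A: CrCl = (140 − 49) × 97.7 / (72 × 2) = 8890.7 / 144.00 ≈ 61.7 mL/min
Patient B: CrCl = (140 − 28) × 69.7 / (72 × 2.38) × 0.85 = 7806.4 / 171.36 × 0.85 ≈ 38.7 mL/min
61.7 vs 38.7 mL/min → Patient A is higher.

Patient A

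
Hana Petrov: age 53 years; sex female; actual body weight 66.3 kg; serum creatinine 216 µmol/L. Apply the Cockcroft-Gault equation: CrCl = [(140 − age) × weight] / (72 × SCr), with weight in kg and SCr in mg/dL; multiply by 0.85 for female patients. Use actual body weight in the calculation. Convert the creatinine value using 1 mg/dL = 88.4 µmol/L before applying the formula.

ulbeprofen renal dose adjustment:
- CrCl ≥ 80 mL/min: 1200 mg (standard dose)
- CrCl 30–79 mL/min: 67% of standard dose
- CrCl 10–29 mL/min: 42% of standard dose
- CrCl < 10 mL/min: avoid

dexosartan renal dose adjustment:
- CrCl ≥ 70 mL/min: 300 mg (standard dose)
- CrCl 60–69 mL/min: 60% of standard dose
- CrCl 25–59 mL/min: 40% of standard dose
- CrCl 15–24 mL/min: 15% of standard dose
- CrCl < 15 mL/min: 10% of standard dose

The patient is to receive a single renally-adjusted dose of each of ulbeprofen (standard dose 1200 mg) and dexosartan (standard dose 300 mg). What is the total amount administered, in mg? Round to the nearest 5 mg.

625 mg

SCr = 216 / 88.4 = 2.443 mg/dL
CrCl = (140 − 53) × 66.3 / (72 × 2.443) × 0.85 = 5768.1 / 175.90 × 0.85 ≈ 27.9 mL/min
CrCl ≈ 28 mL/min.
ulbeprofen: 10–29 mL/min → 42% of 1200 mg = 504 mg.
dexosartan: 25–59 mL/min → 40% of 300 mg = 120 mg.
Total = 504 + 120 = 624 mg.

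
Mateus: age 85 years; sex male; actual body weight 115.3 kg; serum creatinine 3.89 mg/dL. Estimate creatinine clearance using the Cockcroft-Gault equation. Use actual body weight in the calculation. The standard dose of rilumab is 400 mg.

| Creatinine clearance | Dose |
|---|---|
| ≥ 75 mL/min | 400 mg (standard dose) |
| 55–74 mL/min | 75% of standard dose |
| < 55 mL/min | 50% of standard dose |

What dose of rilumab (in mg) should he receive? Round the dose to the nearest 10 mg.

200 mg

CrCl = (140 − 85) × 115.3 / (72 × 3.89) = 6341.5 / 280.08 ≈ 22.6 mL/min
CrCl ≈ 23 mL/min → bracket < 55 mL/min.
50% of 400 mg = 200 mg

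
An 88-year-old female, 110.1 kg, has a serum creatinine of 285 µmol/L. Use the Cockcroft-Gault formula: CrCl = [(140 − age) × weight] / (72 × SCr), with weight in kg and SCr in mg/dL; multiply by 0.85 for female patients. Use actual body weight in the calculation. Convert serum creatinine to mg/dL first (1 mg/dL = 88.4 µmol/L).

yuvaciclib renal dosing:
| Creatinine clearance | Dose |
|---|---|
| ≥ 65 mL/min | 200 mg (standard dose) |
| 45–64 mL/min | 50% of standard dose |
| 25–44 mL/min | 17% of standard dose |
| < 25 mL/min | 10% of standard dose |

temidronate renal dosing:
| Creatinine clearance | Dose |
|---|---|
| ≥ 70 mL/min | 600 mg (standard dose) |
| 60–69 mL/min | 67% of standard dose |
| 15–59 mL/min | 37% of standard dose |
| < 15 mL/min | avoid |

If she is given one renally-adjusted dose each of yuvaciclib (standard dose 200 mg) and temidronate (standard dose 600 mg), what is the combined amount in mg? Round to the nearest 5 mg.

SCr = 285 / 88.4 = 3.224 mg/dL
CrCl = (140 − 88) × 110.1 / (72 × 3.224) × 0.85 = 5725.2 / 232.13 × 0.85 ≈ 21.0 mL/min
CrCl ≈ 21 mL/min.
yuvaciclib: < 25 mL/min → 10% of 200 mg = 20 mg.
temidronate: 15–59 mL/min → 37% of 600 mg = 222 mg.
Total = 20 + 222 = 242 mg.

240 mg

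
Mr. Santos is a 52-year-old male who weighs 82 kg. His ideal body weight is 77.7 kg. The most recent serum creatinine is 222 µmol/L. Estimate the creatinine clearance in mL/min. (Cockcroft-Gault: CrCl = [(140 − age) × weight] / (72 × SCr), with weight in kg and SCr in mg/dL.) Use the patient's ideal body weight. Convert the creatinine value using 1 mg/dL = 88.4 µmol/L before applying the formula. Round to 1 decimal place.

SCr = 222 / 88.4 = 2.511 mg/dL
CrCl = (140 − 52) × 77.7 / (72 × 2.511) = 6837.6 / 180.79 ≈ 37.8 mL/min

37.8 mL/min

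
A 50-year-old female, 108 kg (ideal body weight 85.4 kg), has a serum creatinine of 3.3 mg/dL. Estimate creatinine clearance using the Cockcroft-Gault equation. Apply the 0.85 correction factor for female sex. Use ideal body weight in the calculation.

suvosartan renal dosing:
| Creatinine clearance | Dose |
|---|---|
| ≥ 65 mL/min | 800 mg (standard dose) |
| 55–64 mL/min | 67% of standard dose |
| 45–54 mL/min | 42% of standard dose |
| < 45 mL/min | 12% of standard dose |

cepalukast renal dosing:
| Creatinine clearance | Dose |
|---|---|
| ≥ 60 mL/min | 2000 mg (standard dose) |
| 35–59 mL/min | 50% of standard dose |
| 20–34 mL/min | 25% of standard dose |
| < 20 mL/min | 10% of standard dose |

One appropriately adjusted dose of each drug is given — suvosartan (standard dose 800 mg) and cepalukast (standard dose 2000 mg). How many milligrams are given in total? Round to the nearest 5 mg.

CrCl = (140 − 50) × 85.4 / (72 × 3.3) × 0.85 = 7686.0 / 237.60 × 0.85 ≈ 27.5 mL/min
CrCl ≈ 27 mL/min.
suvosartan: < 45 mL/min → 12% of 800 mg = 96 mg.
cepalukast: 20–34 mL/min → 25% of 2000 mg = 500 mg.
Total = 96 + 500 = 596 mg.

595 mg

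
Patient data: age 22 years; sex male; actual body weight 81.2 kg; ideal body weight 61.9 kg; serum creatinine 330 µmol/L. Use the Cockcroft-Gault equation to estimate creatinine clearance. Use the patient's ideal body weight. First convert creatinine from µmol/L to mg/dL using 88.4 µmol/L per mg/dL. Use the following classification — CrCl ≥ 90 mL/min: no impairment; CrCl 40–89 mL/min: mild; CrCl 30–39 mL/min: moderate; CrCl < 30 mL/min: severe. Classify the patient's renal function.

severe

SCr = 330 / 88.4 = 3.733 mg/dL
CrCl = (140 − 22) × 61.9 / (72 × 3.733) = 7304.2 / 268.78 ≈ 27.2 mL/min
27 mL/min falls in the 'severe' range.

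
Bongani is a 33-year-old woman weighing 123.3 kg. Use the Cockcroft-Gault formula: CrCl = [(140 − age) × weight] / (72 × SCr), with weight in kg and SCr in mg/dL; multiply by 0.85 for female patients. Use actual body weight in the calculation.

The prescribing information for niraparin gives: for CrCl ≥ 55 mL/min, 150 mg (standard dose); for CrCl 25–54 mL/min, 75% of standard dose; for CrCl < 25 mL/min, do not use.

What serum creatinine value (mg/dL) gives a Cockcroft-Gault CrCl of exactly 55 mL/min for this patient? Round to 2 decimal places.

Standard dose requires CrCl ≥ 55 mL/min.
Set (140 − 33) × 123.3 × 0.85 / (72 × SCr) = 55
SCr = (140 − 33) × 123.3 × 0.85 / (72 × 55) = 2.832 mg/dL

2.83 mg/dL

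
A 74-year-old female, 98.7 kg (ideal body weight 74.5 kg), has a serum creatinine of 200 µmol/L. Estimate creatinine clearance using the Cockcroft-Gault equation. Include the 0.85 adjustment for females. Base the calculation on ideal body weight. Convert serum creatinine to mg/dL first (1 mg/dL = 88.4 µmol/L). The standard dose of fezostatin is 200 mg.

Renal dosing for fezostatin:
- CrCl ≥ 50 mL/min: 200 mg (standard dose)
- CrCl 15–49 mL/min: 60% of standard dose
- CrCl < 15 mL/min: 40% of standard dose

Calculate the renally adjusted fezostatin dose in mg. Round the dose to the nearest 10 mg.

SCr = 200 / 88.4 = 2.262 mg/dL
CrCl = (140 − 74) × 74.5 / (72 × 2.262) × 0.85 = 4917.0 / 162.86 × 0.85 ≈ 25.7 mL/min
CrCl ≈ 26 mL/min → bracket 15–49 mL/min.
60% of 200 mg = 120 mg

120 mg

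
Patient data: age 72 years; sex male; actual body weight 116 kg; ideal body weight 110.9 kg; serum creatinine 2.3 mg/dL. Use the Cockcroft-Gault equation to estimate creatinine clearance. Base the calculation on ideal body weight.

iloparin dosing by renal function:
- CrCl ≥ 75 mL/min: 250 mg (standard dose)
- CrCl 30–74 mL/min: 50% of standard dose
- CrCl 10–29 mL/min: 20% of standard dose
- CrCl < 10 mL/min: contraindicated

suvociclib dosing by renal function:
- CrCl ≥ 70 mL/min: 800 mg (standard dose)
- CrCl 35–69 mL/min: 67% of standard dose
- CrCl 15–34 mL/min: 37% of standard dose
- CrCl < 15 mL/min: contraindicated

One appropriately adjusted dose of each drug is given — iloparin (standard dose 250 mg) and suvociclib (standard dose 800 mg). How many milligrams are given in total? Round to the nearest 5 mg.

CrCl = (140 − 72) × 110.9 / (72 × 2.3) = 7541.2 / 165.60 ≈ 45.5 mL/min
CrCl ≈ 46 mL/min.
iloparin: 30–74 mL/min → 50% of 250 mg = 125 mg.
suvociclib: 35–69 mL/min → 67% of 800 mg = 536 mg.
Total = 125 + 536 = 661 mg.

660 mg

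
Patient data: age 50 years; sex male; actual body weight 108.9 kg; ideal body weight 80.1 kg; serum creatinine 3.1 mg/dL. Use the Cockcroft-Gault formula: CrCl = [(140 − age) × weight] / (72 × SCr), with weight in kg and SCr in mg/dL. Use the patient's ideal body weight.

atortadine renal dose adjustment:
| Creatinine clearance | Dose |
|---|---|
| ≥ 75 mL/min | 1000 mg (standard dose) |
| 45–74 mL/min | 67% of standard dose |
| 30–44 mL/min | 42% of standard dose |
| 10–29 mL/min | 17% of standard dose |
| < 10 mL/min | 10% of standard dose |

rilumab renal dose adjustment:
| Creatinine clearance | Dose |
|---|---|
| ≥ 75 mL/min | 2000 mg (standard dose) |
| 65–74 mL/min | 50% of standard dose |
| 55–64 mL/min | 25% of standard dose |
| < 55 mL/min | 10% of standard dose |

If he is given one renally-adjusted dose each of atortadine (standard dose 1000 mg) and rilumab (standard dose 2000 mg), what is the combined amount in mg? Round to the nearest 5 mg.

CrCl = (140 − 50) × 80.1 / (72 × 3.1) = 7209.0 / 223.20 ≈ 32.3 mL/min
CrCl ≈ 32 mL/min.
atortadine: 30–44 mL/min → 42% of 1000 mg = 420 mg.
rilumab: < 55 mL/min → 10% of 2000 mg = 200 mg.
Total = 420 + 200 = 620 mg.

620 mg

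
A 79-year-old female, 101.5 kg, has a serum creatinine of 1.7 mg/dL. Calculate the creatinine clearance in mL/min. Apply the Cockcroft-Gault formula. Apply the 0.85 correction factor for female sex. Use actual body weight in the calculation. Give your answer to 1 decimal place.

CrCl = (140 − 79) × 101.5 / (72 × 1.7) × 0.85 = 6191.5 / 122.40 × 0.85 ≈ 43.0 mL/min

43.0 mL/min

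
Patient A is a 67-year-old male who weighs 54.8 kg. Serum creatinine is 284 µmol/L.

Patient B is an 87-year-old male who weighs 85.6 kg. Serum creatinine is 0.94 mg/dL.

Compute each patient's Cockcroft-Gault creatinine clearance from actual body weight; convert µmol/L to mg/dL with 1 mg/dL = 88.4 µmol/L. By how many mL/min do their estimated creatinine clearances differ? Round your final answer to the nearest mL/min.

50 mL/min

Patient A: SCr = 284 / 88.4 = 3.213 mg/dL
Patient A: CrCl = (140 − 67) × 54.8 / (72 × 3.213) = 4000.4 / 231.34 ≈ 17.3 mL/min
Patient B: CrCl = (140 − 87) × 85.6 / (72 × 0.94) = 4536.8 / 67.68 ≈ 67.0 mL/min
|17.3 − 67.0| = 49.7 mL/min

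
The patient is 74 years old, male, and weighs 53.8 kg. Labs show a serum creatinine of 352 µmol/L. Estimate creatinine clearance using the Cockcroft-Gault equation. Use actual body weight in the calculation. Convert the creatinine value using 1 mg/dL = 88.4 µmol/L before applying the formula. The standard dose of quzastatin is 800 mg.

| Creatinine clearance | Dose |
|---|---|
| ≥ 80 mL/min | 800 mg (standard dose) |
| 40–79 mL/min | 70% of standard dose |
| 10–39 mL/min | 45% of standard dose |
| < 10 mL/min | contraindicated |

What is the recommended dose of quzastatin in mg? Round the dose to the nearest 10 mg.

360 mg

SCr = 352 / 88.4 = 3.982 mg/dL
CrCl = (140 − 74) × 53.8 / (72 × 3.982) = 3550.8 / 286.70 ≈ 12.4 mL/min
CrCl ≈ 12 mL/min → bracket 10–39 mL/min.
45% of 800 mg = 360 mg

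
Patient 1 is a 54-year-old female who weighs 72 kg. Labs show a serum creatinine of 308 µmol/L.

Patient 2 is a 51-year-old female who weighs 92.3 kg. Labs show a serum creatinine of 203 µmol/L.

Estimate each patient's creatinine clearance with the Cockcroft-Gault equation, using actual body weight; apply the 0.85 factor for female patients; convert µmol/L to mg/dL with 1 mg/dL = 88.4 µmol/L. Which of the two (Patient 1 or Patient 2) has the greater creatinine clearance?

Patient 1: SCr = 308 / 88.4 = 3.484 mg/dL
Patient 1: CrCl = (140 − 54) × 72 / (72 × 3.484) × 0.85 = 6192.0 / 250.85 × 0.85 ≈ 21.0 mL/min
Patient 2: SCr = 203 / 88.4 = 2.296 mg/dL
Patient 2: CrCl = (140 − 51) × 92.3 / (72 × 2.296) × 0.85 = 8214.7 / 165.31 × 0.85 ≈ 42.2 mL/min
21.0 vs 42.2 mL/min → Patient 2 is higher.

Patient 2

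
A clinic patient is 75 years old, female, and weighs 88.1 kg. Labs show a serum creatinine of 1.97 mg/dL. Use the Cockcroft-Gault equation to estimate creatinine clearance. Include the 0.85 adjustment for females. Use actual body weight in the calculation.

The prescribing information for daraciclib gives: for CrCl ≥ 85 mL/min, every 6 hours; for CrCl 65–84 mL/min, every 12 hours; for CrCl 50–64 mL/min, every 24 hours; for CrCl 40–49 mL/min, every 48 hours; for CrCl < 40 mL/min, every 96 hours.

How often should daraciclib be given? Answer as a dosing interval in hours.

CrCl = (140 − 75) × 88.1 / (72 × 1.97) × 0.85 = 5726.5 / 141.84 × 0.85 ≈ 34.3 mL/min
CrCl ≈ 34 mL/min → bracket < 40 mL/min → every 96 hours.

every 96 hours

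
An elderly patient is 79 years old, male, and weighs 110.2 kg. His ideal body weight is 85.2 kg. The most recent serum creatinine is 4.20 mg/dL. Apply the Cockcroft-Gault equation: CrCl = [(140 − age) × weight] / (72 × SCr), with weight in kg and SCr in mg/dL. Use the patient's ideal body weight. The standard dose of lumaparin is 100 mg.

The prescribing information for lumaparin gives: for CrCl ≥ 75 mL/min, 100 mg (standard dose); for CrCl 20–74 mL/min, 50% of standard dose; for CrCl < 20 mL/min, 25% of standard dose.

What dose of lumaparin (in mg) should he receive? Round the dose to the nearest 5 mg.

CrCl = (140 − 79) × 85.2 / (72 × 4.2) = 5197.2 / 302.40 ≈ 17.2 mL/min
CrCl ≈ 17 mL/min → bracket < 20 mL/min.
25% of 100 mg = 25 mg

25 mg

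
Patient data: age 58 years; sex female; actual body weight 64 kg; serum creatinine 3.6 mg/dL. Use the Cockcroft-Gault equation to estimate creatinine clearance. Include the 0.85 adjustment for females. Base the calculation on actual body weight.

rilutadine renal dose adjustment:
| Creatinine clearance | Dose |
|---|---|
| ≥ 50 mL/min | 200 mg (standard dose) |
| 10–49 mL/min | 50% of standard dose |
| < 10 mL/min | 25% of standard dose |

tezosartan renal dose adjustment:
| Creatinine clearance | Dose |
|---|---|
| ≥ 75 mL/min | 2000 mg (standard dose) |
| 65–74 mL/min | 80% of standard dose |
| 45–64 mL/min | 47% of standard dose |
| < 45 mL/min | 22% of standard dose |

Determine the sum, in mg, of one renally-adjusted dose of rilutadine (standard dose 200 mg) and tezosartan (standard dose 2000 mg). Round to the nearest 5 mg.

540 mg

CrCl = (140 − 58) × 64 / (72 × 3.6) × 0.85 = 5248.0 / 259.20 × 0.85 ≈ 17.2 mL/min
CrCl ≈ 17 mL/min.
rilutadine: 10–49 mL/min → 50% of 200 mg = 100 mg.
tezosartan: < 45 mL/min → 22% of 2000 mg = 440 mg.
Total = 100 + 440 = 540 mg.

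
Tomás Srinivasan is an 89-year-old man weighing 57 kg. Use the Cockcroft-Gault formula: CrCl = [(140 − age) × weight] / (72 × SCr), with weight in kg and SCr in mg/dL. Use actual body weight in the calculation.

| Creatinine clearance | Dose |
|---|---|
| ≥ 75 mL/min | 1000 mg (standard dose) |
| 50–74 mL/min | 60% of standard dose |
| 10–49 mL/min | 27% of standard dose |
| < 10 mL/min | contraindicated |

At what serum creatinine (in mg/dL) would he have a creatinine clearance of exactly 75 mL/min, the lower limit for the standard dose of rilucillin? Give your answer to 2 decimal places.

0.54 mg/dL

Standard dose requires CrCl ≥ 75 mL/min.
Set (140 − 89) × 57 / (72 × SCr) = 75
SCr = (140 − 89) × 57 / (72 × 75) = 0.538 mg/dL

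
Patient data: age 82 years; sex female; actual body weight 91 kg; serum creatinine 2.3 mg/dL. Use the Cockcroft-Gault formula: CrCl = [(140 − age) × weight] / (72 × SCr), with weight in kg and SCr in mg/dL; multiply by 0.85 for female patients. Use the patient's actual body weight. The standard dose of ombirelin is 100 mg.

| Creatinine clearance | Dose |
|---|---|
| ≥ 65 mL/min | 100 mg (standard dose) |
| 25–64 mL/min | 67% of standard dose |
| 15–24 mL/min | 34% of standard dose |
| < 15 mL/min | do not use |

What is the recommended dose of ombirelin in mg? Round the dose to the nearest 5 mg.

65 mg

CrCl = (140 − 82) × 91 / (72 × 2.3) × 0.85 = 5278.0 / 165.60 × 0.85 ≈ 27.1 mL/min
CrCl ≈ 27 mL/min → bracket 25–64 mL/min.
67% of 100 mg = 67 mg → 65 mg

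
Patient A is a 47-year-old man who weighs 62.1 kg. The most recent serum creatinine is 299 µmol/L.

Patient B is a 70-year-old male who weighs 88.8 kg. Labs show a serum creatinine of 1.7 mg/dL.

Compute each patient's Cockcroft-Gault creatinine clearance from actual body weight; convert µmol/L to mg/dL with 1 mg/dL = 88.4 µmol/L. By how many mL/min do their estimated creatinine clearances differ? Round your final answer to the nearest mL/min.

27 mL/min

Patient A: SCr = 299 / 88.4 = 3.382 mg/dL
Patient A: CrCl = (140 − 47) × 62.1 / (72 × 3.382) = 5775.3 / 243.50 ≈ 23.7 mL/min
Patient B: CrCl = (140 − 70) × 88.8 / (72 × 1.7) = 6216.0 / 122.40 ≈ 50.8 mL/min
|23.7 − 50.8| = 27.1 mL/min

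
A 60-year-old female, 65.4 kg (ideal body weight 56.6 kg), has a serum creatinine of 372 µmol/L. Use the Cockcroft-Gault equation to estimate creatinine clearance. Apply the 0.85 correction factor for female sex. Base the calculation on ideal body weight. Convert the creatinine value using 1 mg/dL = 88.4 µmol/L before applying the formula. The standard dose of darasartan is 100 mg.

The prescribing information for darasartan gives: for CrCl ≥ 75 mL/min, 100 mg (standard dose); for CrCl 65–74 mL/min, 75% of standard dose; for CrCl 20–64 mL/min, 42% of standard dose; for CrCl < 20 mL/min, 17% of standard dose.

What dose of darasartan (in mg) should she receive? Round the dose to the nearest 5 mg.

SCr = 372 / 88.4 = 4.208 mg/dL
CrCl = (140 − 60) × 56.6 / (72 × 4.208) × 0.85 = 4528.0 / 302.98 × 0.85 ≈ 12.7 mL/min
CrCl ≈ 13 mL/min → bracket < 20 mL/min.
17% of 100 mg = 17 mg → 15 mg

15 mg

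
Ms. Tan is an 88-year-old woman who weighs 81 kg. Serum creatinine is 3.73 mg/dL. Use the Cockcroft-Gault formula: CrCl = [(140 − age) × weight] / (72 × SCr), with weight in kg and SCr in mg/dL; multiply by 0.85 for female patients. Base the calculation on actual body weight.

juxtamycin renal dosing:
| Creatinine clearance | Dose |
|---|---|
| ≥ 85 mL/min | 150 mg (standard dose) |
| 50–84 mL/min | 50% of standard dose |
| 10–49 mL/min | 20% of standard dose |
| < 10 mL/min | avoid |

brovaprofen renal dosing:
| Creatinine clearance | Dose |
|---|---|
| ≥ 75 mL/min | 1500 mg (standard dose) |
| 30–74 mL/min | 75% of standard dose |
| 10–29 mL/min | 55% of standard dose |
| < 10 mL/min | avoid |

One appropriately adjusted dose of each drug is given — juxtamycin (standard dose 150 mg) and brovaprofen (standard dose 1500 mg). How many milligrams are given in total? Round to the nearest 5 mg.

855 mg

CrCl = (140 − 88) × 81 / (72 × 3.73) × 0.85 = 4212.0 / 268.56 × 0.85 ≈ 13.3 mL/min
CrCl ≈ 13 mL/min.
juxtamycin: 10–49 mL/min → 20% of 150 mg = 30 mg.
brovaprofen: 10–29 mL/min → 55% of 1500 mg = 825 mg.
Total = 30 + 825 = 855 mg.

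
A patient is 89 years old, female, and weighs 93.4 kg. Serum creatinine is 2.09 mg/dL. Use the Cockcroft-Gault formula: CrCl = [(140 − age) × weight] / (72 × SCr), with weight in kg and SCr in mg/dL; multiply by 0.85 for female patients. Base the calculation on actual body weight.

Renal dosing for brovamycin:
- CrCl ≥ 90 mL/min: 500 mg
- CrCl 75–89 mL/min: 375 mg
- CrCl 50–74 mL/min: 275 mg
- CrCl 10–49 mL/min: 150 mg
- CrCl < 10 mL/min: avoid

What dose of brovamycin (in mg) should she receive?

CrCl = (140 − 89) × 93.4 / (72 × 2.09) × 0.85 = 4763.4 / 150.48 × 0.85 ≈ 26.9 mL/min
CrCl ≈ 27 mL/min → bracket 10–49 mL/min.
Dose for this bracket: 150 mg.

150 mg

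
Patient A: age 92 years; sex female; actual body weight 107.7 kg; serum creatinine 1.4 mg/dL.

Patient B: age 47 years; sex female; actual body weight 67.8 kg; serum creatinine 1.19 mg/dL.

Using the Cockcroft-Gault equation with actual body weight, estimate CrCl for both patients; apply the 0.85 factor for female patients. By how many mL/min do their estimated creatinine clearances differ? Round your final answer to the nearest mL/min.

Patient A: CrCl = (140 − 92) × 107.7 / (72 × 1.4) × 0.85 = 5169.6 / 100.80 × 0.85 ≈ 43.6 mL/min
Patient B: CrCl = (140 − 47) × 67.8 / (72 × 1.19) × 0.85 = 6305.4 / 85.68 × 0.85 ≈ 62.6 mL/min
|43.6 − 62.6| = 19.0 mL/min

19 mL/min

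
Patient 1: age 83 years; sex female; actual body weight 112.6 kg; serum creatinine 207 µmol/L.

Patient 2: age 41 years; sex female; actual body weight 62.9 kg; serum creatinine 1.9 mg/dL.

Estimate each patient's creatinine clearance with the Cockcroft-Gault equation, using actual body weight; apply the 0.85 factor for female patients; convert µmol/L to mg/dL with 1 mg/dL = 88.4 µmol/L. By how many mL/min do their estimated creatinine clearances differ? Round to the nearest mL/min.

6 mL/min

Patient 1: SCr = 207 / 88.4 = 2.342 mg/dL
Patient 1: CrCl = (140 − 83) × 112.6 / (72 × 2.342) × 0.85 = 6418.2 / 168.62 × 0.85 ≈ 32.4 mL/min
Patient 2: CrCl = (140 − 41) × 62.9 / (72 × 1.9) × 0.85 = 6227.1 / 136.80 × 0.85 ≈ 38.7 mL/min
|32.4 − 38.7| = 6.3 mL/min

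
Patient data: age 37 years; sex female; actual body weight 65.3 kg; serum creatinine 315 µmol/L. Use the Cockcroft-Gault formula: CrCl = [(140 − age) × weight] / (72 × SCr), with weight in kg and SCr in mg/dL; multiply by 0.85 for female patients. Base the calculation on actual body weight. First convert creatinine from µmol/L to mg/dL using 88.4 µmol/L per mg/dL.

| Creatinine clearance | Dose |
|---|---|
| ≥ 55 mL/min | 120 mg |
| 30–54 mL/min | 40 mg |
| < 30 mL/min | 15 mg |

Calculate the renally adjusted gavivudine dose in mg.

15 mg

SCr = 315 / 88.4 = 3.563 mg/dL
CrCl = (140 − 37) × 65.3 / (72 × 3.563) × 0.85 = 6725.9 / 256.54 × 0.85 ≈ 22.3 mL/min
CrCl ≈ 22 mL/min → bracket < 30 mL/min.
Dose for this bracket: 15 mg.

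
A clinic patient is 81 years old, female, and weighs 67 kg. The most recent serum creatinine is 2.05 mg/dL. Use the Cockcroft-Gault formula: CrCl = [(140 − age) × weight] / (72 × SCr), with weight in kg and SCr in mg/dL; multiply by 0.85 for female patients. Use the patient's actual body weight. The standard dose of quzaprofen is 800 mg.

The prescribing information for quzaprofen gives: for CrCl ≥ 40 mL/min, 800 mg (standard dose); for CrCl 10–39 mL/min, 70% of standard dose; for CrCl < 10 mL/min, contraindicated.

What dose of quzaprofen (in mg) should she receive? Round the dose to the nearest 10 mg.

CrCl = (140 − 81) × 67 / (72 × 2.05) × 0.85 = 3953.0 / 147.60 × 0.85 ≈ 22.8 mL/min
CrCl ≈ 23 mL/min → bracket 10–39 mL/min.
70% of 800 mg = 560 mg

560 mg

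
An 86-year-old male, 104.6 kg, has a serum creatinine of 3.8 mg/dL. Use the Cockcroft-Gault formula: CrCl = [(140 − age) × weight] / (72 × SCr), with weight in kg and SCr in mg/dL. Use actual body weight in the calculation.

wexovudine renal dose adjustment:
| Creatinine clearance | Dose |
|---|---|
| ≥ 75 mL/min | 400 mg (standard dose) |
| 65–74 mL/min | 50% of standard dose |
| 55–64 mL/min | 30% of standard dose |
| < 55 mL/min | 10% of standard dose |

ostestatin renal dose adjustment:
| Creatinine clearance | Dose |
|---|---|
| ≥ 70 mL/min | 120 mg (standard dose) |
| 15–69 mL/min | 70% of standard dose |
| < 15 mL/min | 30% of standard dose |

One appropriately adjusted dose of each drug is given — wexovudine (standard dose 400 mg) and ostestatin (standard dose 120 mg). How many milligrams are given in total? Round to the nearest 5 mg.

CrCl = (140 − 86) × 104.6 / (72 × 3.8) = 5648.4 / 273.60 ≈ 20.6 mL/min
CrCl ≈ 21 mL/min.
wexovudine: < 55 mL/min → 10% of 400 mg = 40 mg.
ostestatin: 15–69 mL/min → 70% of 120 mg = 84 mg.
Total = 40 + 84 = 124 mg.

125 mg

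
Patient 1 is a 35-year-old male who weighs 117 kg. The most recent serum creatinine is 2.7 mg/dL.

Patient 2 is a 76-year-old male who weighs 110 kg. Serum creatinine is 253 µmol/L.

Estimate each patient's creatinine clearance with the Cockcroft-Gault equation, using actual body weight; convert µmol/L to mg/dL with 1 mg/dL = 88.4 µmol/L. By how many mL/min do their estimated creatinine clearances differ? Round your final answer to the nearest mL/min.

Patient 1: CrCl = (140 − 35) × 117 / (72 × 2.7) = 12285.0 / 194.40 ≈ 63.2 mL/min
Patient 2: SCr = 253 / 88.4 = 2.862 mg/dL
Patient 2: CrCl = (140 − 76) × 110 / (72 × 2.862) = 7040.0 / 206.06 ≈ 34.2 mL/min
|63.2 − 34.2| = 29.0 mL/min

29 mL/min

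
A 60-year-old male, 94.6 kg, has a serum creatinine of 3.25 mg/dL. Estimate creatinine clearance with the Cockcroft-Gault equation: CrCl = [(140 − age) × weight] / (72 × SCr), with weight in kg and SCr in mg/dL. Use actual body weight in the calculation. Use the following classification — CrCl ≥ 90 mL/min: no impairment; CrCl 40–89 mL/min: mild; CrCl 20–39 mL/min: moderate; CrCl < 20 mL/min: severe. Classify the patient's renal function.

moderate

CrCl = (140 − 60) × 94.6 / (72 × 3.25) = 7568.0 / 234.00 ≈ 32.3 mL/min
32 mL/min falls in the 'moderate' range.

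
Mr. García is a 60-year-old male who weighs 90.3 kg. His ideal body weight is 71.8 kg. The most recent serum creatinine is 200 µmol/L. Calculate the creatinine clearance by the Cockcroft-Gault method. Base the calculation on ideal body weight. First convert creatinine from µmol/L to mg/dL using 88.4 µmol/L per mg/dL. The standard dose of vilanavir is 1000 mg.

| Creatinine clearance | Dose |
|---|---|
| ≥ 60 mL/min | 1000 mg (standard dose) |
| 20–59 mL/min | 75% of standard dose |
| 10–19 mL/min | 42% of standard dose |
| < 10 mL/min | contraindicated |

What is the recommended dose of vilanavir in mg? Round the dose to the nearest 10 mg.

SCr = 200 / 88.4 = 2.262 mg/dL
CrCl = (140 − 60) × 71.8 / (72 × 2.262) = 5744.0 / 162.86 ≈ 35.3 mL/min
CrCl ≈ 35 mL/min → bracket 20–59 mL/min.
75% of 1000 mg = 750 mg

750 mg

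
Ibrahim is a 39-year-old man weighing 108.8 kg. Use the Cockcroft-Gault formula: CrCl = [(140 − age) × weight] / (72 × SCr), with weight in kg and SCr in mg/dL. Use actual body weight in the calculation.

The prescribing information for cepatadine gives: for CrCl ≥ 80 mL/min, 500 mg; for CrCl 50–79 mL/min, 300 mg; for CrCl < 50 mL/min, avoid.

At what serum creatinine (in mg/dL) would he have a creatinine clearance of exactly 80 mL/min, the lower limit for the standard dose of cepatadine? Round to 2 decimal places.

Standard dose requires CrCl ≥ 80 mL/min.
Set (140 − 39) × 108.8 / (72 × SCr) = 80
SCr = (140 − 39) × 108.8 / (72 × 80) = 1.908 mg/dL

1.91 mg/dL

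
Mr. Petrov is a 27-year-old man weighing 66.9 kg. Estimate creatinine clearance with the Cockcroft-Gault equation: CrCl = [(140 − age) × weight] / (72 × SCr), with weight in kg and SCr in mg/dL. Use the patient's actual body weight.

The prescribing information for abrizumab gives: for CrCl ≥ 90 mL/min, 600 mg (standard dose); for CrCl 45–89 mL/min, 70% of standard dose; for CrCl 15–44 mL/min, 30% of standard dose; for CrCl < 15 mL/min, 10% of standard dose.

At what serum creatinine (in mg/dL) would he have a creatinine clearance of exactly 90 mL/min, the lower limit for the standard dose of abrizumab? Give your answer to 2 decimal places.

1.17 mg/dL

Standard dose requires CrCl ≥ 90 mL/min.
Set (140 − 27) × 66.9 / (72 × SCr) = 90
SCr = (140 − 27) × 66.9 / (72 × 90) = 1.167 mg/dL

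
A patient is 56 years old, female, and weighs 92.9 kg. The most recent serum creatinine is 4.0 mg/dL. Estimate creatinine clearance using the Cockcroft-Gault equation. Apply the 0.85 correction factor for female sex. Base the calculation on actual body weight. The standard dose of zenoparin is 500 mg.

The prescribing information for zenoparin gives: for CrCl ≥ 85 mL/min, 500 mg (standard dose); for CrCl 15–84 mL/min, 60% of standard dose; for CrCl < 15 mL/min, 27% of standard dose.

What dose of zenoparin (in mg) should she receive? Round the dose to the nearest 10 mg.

300 mg

CrCl = (140 − 56) × 92.9 / (72 × 4) × 0.85 = 7803.6 / 288.00 × 0.85 ≈ 23.0 mL/min
CrCl ≈ 23 mL/min → bracket 15–84 mL/min.
60% of 500 mg = 300 mg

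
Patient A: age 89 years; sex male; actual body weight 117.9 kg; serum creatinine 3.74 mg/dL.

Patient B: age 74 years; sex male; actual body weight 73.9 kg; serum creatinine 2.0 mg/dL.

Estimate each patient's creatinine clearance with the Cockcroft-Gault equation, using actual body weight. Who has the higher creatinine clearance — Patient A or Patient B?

Patient B

Patient A: CrCl = (140 − 89) × 117.9 / (72 × 3.74) = 6012.9 / 269.28 ≈ 22.3 mL/min
Patient B: CrCl = (140 − 74) × 73.9 / (72 × 2) = 4877.4 / 144.00 ≈ 33.9 mL/min
22.3 vs 33.9 mL/min → Patient B is higher.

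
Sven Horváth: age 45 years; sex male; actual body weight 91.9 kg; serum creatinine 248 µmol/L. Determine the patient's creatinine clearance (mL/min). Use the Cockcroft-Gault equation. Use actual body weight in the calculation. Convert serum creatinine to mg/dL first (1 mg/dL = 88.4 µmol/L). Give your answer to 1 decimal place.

43.2 mL/min

SCr = 248 / 88.4 = 2.805 mg/dL
CrCl = (140 − 45) × 91.9 / (72 × 2.805) = 8730.5 / 201.96 ≈ 43.2 mL/min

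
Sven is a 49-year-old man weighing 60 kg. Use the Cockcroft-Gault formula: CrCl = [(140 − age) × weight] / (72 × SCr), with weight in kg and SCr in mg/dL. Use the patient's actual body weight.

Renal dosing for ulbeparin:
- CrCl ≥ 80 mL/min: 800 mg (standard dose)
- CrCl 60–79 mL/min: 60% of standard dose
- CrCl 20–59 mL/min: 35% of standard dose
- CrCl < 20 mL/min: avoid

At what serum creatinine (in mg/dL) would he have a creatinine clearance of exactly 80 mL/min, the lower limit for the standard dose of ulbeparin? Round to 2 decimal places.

Standard dose requires CrCl ≥ 80 mL/min.
Set (140 − 49) × 60 / (72 × SCr) = 80
SCr = (140 − 49) × 60 / (72 × 80) = 0.948 mg/dL

0.95 mg/dL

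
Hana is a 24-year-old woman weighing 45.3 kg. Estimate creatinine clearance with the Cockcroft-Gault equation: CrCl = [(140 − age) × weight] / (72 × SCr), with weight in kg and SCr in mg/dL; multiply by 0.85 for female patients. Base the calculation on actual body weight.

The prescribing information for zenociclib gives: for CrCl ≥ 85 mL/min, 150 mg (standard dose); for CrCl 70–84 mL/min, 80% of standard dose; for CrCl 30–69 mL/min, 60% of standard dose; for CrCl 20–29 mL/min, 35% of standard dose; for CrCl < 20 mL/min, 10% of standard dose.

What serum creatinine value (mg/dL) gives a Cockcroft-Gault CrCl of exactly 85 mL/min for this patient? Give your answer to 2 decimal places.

Standard dose requires CrCl ≥ 85 mL/min.
Set (140 − 24) × 45.3 × 0.85 / (72 × SCr) = 85
SCr = (140 − 24) × 45.3 × 0.85 / (72 × 85) = 0.730 mg/dL

0.73 mg/dL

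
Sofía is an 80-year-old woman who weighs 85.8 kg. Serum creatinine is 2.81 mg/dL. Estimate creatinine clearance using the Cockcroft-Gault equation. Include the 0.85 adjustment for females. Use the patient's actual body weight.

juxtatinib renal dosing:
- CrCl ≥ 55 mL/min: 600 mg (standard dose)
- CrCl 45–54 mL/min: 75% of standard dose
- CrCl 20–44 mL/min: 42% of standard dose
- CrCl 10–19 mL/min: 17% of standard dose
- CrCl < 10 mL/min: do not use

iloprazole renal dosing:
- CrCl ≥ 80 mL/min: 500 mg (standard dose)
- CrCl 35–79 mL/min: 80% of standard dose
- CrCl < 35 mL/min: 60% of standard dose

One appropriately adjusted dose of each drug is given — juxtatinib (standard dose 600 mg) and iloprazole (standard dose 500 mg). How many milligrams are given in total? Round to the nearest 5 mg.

CrCl = (140 − 80) × 85.8 / (72 × 2.81) × 0.85 = 5148.0 / 202.32 × 0.85 ≈ 21.6 mL/min
CrCl ≈ 22 mL/min.
juxtatinib: 20–44 mL/min → 42% of 600 mg = 252 mg.
iloprazole: < 35 mL/min → 60% of 500 mg = 300 mg.
Total = 252 + 300 = 552 mg.

550 mg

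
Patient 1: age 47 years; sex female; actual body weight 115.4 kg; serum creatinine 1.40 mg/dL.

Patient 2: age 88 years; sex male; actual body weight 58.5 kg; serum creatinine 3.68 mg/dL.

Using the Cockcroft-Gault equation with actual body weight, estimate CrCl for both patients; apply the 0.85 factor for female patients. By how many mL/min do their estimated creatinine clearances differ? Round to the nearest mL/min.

79 mL/min

Patient 1: CrCl = (140 − 47) × 115.4 / (72 × 1.4) × 0.85 = 10732.2 / 100.80 × 0.85 ≈ 90.5 mL/min
Patient 2: CrCl = (140 − 88) × 58.5 / (72 × 3.68) = 3042.0 / 264.96 ≈ 11.5 mL/min
|90.5 − 11.5| = 79.0 mL/min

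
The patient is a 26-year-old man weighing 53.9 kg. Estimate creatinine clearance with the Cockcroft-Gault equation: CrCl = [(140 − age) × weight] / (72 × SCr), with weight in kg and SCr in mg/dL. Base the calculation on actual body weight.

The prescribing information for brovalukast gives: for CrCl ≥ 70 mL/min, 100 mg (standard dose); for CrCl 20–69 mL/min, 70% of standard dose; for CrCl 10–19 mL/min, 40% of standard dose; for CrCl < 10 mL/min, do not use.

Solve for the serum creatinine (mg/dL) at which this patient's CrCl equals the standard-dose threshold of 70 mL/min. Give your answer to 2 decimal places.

1.22 mg/dL

Standard dose requires CrCl ≥ 70 mL/min.
Set (140 − 26) × 53.9 / (72 × SCr) = 70
SCr = (140 − 26) × 53.9 / (72 × 70) = 1.219 mg/dL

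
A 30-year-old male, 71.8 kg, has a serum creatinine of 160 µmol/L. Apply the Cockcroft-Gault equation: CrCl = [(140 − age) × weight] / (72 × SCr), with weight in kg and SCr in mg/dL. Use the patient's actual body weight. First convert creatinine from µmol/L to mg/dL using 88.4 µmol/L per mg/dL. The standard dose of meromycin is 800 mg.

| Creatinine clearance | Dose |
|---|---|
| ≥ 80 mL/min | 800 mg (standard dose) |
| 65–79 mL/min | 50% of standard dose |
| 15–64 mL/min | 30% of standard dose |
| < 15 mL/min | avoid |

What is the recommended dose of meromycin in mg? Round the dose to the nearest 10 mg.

240 mg

SCr = 160 / 88.4 = 1.81 mg/dL
CrCl = (140 − 30) × 71.8 / (72 × 1.81) = 7898.0 / 130.32 ≈ 60.6 mL/min
CrCl ≈ 61 mL/min → bracket 15–64 mL/min.
30% of 800 mg = 240 mg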